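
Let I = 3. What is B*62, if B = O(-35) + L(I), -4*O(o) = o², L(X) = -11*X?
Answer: -42067/2 ≈ -21034.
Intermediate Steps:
O(o) = -o²/4
B = -1357/4 (B = -¼*(-35)² - 11*3 = -¼*1225 - 33 = -1225/4 - 33 = -1357/4 ≈ -339.25)
B*62 = -1357/4*62 = -42067/2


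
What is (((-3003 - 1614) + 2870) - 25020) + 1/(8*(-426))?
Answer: -91221937/3408 ≈ -26767.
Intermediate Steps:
(((-3003 - 1614) + 2870) - 25020) + 1/(8*(-426)) = ((-4617 + 2870) - 25020) + 1/(-3408) = (-1747 - 25020) - 1/3408 = -26767 - 1/3408 = -91221937/3408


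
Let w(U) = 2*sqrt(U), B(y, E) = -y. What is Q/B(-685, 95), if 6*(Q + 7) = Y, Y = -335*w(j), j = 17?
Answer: -7/685 - 67*sqrt(17)/411 ≈ -0.68236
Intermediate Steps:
Y = -670*sqrt(17) ≈ -2762.5
Q = -7 - 335*sqrt(17)/3 (Q = -7 + (-670*sqrt(17))/6 = -7 - 335*sqrt(17)/3 ≈ -467.41)
Q/B(-685, 95) = (-7 - 335*sqrt(17)/3)/((-1*(-685))) = (-7 - 335*sqrt(17)/3)/685 = (-7 - 335*sqrt(17)/3)*(1/685) = -7/685 - 67*sqrt(17)/411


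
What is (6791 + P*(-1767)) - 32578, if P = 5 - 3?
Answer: -29321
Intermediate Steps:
P = 2
(6791 + P*(-1767)) - 32578 = (6791 + 2*(-1767)) - 32578 = (6791 - 3534) - 32578 = 3257 - 32578 = -29321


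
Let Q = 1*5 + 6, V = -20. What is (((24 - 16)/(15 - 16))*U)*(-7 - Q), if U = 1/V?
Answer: -36/5 ≈ -7.2000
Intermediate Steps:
Q = 11 (Q = 5 + 6 = 11)
U = -1/20 (U = 1/(-20) = -1/20 ≈ -0.050000)
(((24 - 16)/(15 - 16))*U)*(-7 - Q) = (((24 - 16)/(15 - 16))*(-1/20))*(-7 - 1*11) = ((8/(-1))*(-1/20))*(-7 - 11) = ((8*(-1))*(-1/20))*(-18) = -8*(-1/20)*(-18) = (2/5)*(-18) = -36/5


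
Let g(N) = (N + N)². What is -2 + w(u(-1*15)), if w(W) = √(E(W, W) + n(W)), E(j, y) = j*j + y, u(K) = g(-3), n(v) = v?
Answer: -2 + 6*√38 ≈ 34.987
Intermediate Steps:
g(N) = 4*N² (g(N) = (2*N)² = 4*N²)
u(K) = 36 (u(K) = 4*(-3)² = 4*9 = 36)
E(j, y) = y + j² (E(j, y) = j² + y = y + j²)
w(W) = √(W² + 2*W) (w(W) = √((W + W²) + W) = √(W² + 2*W))
-2 + w(u(-1*15)) = -2 + √(36*(2 + 36)) = -2 + √(36*38) = -2 + √1368 = -2 + 6*√38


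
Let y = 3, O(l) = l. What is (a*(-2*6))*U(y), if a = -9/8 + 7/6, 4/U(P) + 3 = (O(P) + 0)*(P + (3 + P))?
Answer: -1/12 ≈ -0.083333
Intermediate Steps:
U(P) = 4/(-3 + P*(3 + 2*P)) (U(P) = 4/(-3 + (P + 0)*(P + (3 + P))) = 4/(-3 + P*(3 + 2*P)))
a = 1/24 (a = -9*1/8 + 7*(1/6) = -9/8 + 7/6 = 1/24 ≈ 0.041667)
(a*(-2*6))*U(y) = ((-2*6)/24)*(4/(-3 + 2*3**2 + 3*3)) = ((1/24)*(-12))*(4/(-3 + 2*9 + 9)) = -2/(-3 + 18 + 9) = -2/24 = -1/2*1/6 = -1/12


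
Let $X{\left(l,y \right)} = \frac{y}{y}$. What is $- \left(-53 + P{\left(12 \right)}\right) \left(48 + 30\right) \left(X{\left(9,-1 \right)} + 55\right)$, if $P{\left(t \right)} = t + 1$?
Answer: $174720$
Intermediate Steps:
$X{\left(l,y \right)} = 1$
$P{\left(t \right)} = 1 + t$
$- \left(-53 + P{\left(12 \right)}\right) \left(48 + 30\right) \left(X{\left(9,-1 \right)} + 55\right) = - \left(-53 + \left(1 + 12\right)\right) \left(48 + 30\right) \left(1 + 55\right) = - \left(-53 + 13\right) 78 \cdot 56 = - \left(-40\right) 4368 = \left(-1\right) \left(-174720\right) = 174720$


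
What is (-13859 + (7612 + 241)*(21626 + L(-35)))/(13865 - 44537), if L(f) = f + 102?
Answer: -85170635/15336 ≈ -5553.6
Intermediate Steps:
L(f) = 102 + f
(-13859 + (7612 + 241)*(21626 + L(-35)))/(13865 - 44537) = (-13859 + (7612 + 241)*(21626 + (102 - 35)))/(13865 - 44537) = (-13859 + 7853*(21626 + 67))/(-30672) = (-13859 + 7853*21693)*(-1/30672) = (-13859 + 170355129)*(-1/30672) = 170341270*(-1/30672) = -85170635/15336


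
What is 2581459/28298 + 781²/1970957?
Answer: 5105205362641/55774141186 ≈ 91.534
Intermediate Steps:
2581459/28298 + 781²/1970957 = 2581459*(1/28298) + 609961*(1/1970957) = 2581459/28298 + 609961/1970957 = 5105205362641/55774141186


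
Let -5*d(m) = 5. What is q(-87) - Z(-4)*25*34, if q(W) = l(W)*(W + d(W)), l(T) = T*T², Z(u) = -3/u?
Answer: 115895253/2 ≈ 5.7948e+7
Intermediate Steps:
d(m) = -1 (d(m) = -⅕*5 = -1)
l(T) = T³
q(W) = W³*(-1 + W) (q(W) = W³*(W - 1) = W³*(-1 + W))
q(-87) - Z(-4)*25*34 = (-87)³*(-1 - 87) - -3/(-4)*25*34 = -658503*(-88) - -3*(-¼)*25*34 = 57948264 - (¾)*25*34 = 57948264 - 75*34/4 = 57948264 - 1*1275/2 = 57948264 - 1275/2 = 115895253/2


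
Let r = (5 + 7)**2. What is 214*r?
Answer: 30816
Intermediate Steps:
r = 144 (r = 12**2 = 144)
214*r = 214*144 = 30816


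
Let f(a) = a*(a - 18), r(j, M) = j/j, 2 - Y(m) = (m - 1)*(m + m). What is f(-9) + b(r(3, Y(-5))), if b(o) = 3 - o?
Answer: 245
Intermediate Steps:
Y(m) = 2 - 2*m*(-1 + m) (Y(m) = 2 - (m - 1)*(m + m) = 2 - (-1 + m)*2*m = 2 - 2*m*(-1 + m))
r(j, M) = 1
f(a) = a*(-18 + a)
f(-9) + b(r(3, Y(-5))) = -9*(-18 - 9) + (3 - 1*1) = -9*(-27) + (3 - 1) = 243 + 2 = 245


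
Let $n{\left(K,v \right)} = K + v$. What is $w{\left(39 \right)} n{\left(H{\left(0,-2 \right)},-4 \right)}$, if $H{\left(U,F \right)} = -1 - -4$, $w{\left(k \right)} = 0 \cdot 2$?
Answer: $0$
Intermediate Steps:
$w{\left(k \right)} = 0$
$H{\left(U,F \right)} = 3$ ($H{\left(U,F \right)} = -1 + 4 = 3$)
$w{\left(39 \right)} n{\left(H{\left(0,-2 \right)},-4 \right)} = 0 \left(3 - 4\right) = 0 \left(-1\right) = 0$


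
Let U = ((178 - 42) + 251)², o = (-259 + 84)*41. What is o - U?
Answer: -156944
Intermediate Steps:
o = -7175 (o = -175*41 = -7175)
U = 149769 (U = (136 + 251)² = 387² = 149769)
o - U = -7175 - 1*149769 = -7175 - 149769 = -156944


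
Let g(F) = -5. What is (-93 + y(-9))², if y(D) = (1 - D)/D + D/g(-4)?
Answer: 17255716/2025 ≈ 8521.3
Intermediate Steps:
y(D) = -D/5 + (1 - D)/D (y(D) = (1 - D)/D + D/(-5) = (1 - D)/D + D*(-⅕) = (1 - D)/D - D/5 = -D/5 + (1 - D)/D)
(-93 + y(-9))² = (-93 + (-1 + 1/(-9) - ⅕*(-9)))² = (-93 + (-1 - ⅑ + 9/5))² = (-93 + 31/45)² = (-4154/45)² = 17255716/2025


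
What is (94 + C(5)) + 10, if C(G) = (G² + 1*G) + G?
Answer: 139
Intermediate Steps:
C(G) = G² + 2*G (C(G) = (G² + G) + G = (G + G²) + G = G² + 2*G)
(94 + C(5)) + 10 = (94 + 5*(2 + 5)) + 10 = (94 + 5*7) + 10 = (94 + 35) + 10 = 129 + 10 = 139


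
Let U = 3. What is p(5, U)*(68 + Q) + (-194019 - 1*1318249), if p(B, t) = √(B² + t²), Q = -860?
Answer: -1512268 - 792*√34 ≈ -1.5169e+6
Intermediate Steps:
p(5, U)*(68 + Q) + (-194019 - 1*1318249) = √(5² + 3²)*(68 - 860) + (-194019 - 1*1318249) = √(25 + 9)*(-792) + (-194019 - 1318249) = √34*(-792) - 1512268 = -792*√34 - 1512268 = -1512268 - 792*√34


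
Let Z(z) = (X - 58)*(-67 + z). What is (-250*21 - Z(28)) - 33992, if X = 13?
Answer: -40997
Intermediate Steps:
Z(z) = 3015 - 45*z (Z(z) = (13 - 58)*(-67 + z) = -45*(-67 + z) = 3015 - 45*z)
(-250*21 - Z(28)) - 33992 = (-250*21 - (3015 - 45*28)) - 33992 = (-5250 - (3015 - 1260)) - 33992 = (-5250 - 1*1755) - 33992 = (-5250 - 1755) - 33992 = -7005 - 33992 = -40997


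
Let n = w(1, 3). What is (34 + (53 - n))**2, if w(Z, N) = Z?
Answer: 7396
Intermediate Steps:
n = 1
(34 + (53 - n))**2 = (34 + (53 - 1*1))**2 = (34 + (53 - 1))**2 = (34 + 52)**2 = 86**2 = 7396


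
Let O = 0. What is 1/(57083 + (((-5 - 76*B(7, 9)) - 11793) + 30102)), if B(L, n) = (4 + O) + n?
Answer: 1/74399 ≈ 1.3441e-5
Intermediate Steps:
B(L, n) = 4 + n (B(L, n) = (4 + 0) + n = 4 + n)
1/(57083 + (((-5 - 76*B(7, 9)) - 11793) + 30102)) = 1/(57083 + (((-5 - 76*(4 + 9)) - 11793) + 30102)) = 1/(57083 + (((-5 - 76*13) - 11793) + 30102)) = 1/(57083 + (((-5 - 988) - 11793) + 30102)) = 1/(57083 + ((-993 - 11793) + 30102)) = 1/(57083 + (-12786 + 30102)) = 1/(57083 + 17316) = 1/74399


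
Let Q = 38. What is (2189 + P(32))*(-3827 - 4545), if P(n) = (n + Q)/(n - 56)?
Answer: -54905669/3 ≈ -1.8302e+7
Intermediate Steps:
P(n) = (38 + n)/(-56 + n) (P(n) = (n + 38)/(n - 56) = (38 + n)/(-56 + n))
(2189 + P(32))*(-3827 - 4545) = (2189 + (38 + 32)/(-56 + 32))*(-3827 - 4545) = (2189 + 70/(-24))*(-8372) = (2189 - 1/24*70)*(-8372) = (2189 - 35/12)*(-8372) = (26233/12)*(-8372) = -54905669/3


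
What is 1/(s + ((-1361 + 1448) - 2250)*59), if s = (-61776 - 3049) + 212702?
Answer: 1/20260 ≈ 4.9358e-5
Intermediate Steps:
s = 147877 (s = -64825 + 212702 = 147877)
1/(s + ((-1361 + 1448) - 2250)*59) = 1/(147877 + ((-1361 + 1448) - 2250)*59) = 1/(147877 + (87 - 2250)*59) = 1/(147877 - 2163*59) = 1/(147877 - 127617) = 1/20260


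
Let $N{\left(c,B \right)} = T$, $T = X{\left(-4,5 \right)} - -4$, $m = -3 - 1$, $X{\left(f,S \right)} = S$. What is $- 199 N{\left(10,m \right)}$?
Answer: $-1791$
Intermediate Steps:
$m = -4$
$T = 9$ ($T = 5 - -4 = 5 + 4 = 9$)
$N{\left(c,B \right)} = 9$
$- 199 N{\left(10,m \right)} = \left(-199\right) 9 = -1791$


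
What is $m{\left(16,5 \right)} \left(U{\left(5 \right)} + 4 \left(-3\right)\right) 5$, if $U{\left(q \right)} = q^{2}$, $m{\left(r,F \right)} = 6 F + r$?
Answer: $2990$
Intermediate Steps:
$m{\left(r,F \right)} = r + 6 F$
$m{\left(16,5 \right)} \left(U{\left(5 \right)} + 4 \left(-3\right)\right) 5 = \left(16 + 6 \cdot 5\right) \left(5^{2} + 4 \left(-3\right)\right) 5 = \left(16 + 30\right) \left(25 - 12\right) 5 = 46 \cdot 13 \cdot 5 = 46 \cdot 65 = 2990$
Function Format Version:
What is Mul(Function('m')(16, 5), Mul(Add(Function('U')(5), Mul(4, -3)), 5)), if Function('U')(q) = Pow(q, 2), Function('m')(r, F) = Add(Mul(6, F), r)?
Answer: 2990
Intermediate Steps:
Function('m')(r, F) = Add(r, Mul(6, F))
Mul(Function('m')(16, 5), Mul(Add(Function('U')(5), Mul(4, -3)), 5)) = Mul(Add(16, Mul(6, 5)), Mul(Add(Pow(5, 2), Mul(4, -3)), 5)) = Mul(Add(16, 30), Mul(Add(25, -12), 5)) = Mul(46, Mul(13, 5)) = Mul(46, 65) = 2990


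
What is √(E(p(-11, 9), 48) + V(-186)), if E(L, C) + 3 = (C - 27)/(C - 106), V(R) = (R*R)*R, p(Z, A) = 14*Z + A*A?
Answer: I*√21646866894/58 ≈ 2536.7*I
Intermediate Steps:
p(Z, A) = A² + 14*Z (p(Z, A) = 14*Z + A² = A² + 14*Z)
V(R) = R³ (V(R) = R²*R = R³)
E(L, C) = -3 + (-27 + C)/(-106 + C) (E(L, C) = -3 + (C - 27)/(C - 106) = -3 + (-27 + C)/(-106 + C))
√(E(p(-11, 9), 48) + V(-186)) = √((291 - 2*48)/(-106 + 48) + (-186)³) = √((291 - 96)/(-58) - 6434856) = √(-1/58*195 - 6434856) = √(-195/58 - 6434856) = √(-373221843/58) = I*√21646866894/58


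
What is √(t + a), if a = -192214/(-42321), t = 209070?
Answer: 2*√93616630237641/42321 ≈ 457.25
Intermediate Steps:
a = 192214/42321 (a = -192214*(-1/42321) = 192214/42321 ≈ 4.5418)
√(t + a) = √(209070 + 192214/42321) = √(8848243684/42321) = 2*√93616630237641/42321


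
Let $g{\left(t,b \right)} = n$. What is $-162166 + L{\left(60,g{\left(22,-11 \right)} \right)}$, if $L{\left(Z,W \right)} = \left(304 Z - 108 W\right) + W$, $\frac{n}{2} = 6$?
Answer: $-145210$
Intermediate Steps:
$n = 12$ ($n = 2 \cdot 6 = 12$)
$g{\left(t,b \right)} = 12$
$L{\left(Z,W \right)} = - 107 W + 304 Z$ ($L{\left(Z,W \right)} = \left(- 108 W + 304 Z\right) + W = - 107 W + 304 Z$)
$-162166 + L{\left(60,g{\left(22,-11 \right)} \right)} = -162166 + \left(\left(-107\right) 12 + 304 \cdot 60\right) = -162166 + \left(-1284 + 18240\right) = -162166 + 16956 = -145210$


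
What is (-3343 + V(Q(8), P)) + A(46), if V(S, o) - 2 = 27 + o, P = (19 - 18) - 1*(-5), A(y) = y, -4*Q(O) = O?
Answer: -3262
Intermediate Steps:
Q(O) = -O/4
P = 6 (P = 1 + 5 = 6)
V(S, o) = 29 + o (V(S, o) = 2 + (27 + o) = 29 + o)
(-3343 + V(Q(8), P)) + A(46) = (-3343 + (29 + 6)) + 46 = (-3343 + 35) + 46 = -3308 + 46 = -3262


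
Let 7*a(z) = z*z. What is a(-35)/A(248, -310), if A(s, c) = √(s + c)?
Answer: -175*I*√62/62 ≈ -22.225*I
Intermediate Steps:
a(z) = z²/7 (a(z) = (z*z)/7 = z²/7)
A(s, c) = √(c + s)
a(-35)/A(248, -310) = ((⅐)*(-35)²)/(√(-310 + 248)) = ((⅐)*1225)/(√(-62)) = 175/((I*√62)) = 175*(-I*√62/62) = -175*I*√62/62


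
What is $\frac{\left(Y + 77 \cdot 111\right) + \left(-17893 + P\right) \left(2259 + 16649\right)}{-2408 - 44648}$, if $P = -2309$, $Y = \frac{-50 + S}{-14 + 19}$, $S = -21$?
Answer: $\frac{119365901}{14705} \approx 8117.4$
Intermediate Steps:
$Y = - \frac{71}{5}$ ($Y = \frac{-50 - 21}{-14 + 19} = - \frac{71}{5} \approx -14.2$)
$\frac{\left(Y + 77 \cdot 111\right) + \left(-17893 + P\right) \left(2259 + 16649\right)}{-2408 - 44648} = \frac{\left(- \frac{71}{5} + 77 \cdot 111\right) + \left(-17893 - 2309\right) \left(2259 + 16649\right)}{-2408 - 44648} = \frac{\left(- \frac{71}{5} + 8547\right) - 381979416}{-47056} = \left(\frac{42664}{5} - 381979416\right) \left(- \frac{1}{47056}\right) = \left(- \frac{1909854416}{5}\right) \left(- \frac{1}{47056}\right) = \frac{119365901}{14705}$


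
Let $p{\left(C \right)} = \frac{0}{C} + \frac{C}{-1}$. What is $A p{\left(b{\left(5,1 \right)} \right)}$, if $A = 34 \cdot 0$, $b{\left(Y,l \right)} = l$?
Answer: $0$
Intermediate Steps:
$A = 0$
$p{\left(C \right)} = - C$ ($p{\left(C \right)} = 0 + C \left(-1\right) = 0 - C = - C$)
$A p{\left(b{\left(5,1 \right)} \right)} = 0 \left(\left(-1\right) 1\right) = 0 \left(-1\right) = 0$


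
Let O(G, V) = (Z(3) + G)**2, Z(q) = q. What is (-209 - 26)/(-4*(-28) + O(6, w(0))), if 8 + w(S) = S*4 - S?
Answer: -235/193 ≈ -1.2176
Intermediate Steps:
w(S) = -8 + 3*S (w(S) = -8 + (S*4 - S) = -8 + (4*S - S) = -8 + 3*S)
O(G, V) = (3 + G)**2
(-209 - 26)/(-4*(-28) + O(6, w(0))) = (-209 - 26)/(-4*(-28) + (3 + 6)**2) = -235/(112 + 9**2) = -235/(112 + 81) = -235/193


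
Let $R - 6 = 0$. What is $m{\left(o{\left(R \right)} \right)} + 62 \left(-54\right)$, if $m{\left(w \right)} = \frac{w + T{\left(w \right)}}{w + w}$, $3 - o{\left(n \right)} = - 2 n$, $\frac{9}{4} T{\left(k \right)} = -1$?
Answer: $- \frac{903829}{270} \approx -3347.5$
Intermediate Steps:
$R = 6$ ($R = 6 + 0 = 6$)
$T{\left(k \right)} = - \frac{4}{9}$ ($T{\left(k \right)} = \frac{4}{9} \left(-1\right) = - \frac{4}{9}$)
$o{\left(n \right)} = 3 + 2 n$ ($o{\left(n \right)} = 3 - - 2 n = 3 + 2 n$)
$m{\left(w \right)} = \frac{- \frac{4}{9} + w}{2 w}$ ($m{\left(w \right)} = \frac{w - \frac{4}{9}}{w + w} = \frac{- \frac{4}{9} + w}{2 w}$)
$m{\left(o{\left(R \right)} \right)} + 62 \left(-54\right) = \frac{-4 + 9 \left(3 + 2 \cdot 6\right)}{18 \left(3 + 2 \cdot 6\right)} + 62 \left(-54\right) = \frac{-4 + 9 \left(3 + 12\right)}{18 \left(3 + 12\right)} - 3348 = \frac{-4 + 9 \cdot 15}{18 \cdot 15} - 3348 = \frac{1}{18} \cdot \frac{1}{15} \left(-4 + 135\right) - 3348 = \frac{1}{18} \cdot \frac{1}{15} \cdot 131 - 3348 = \frac{131}{270} - 3348 = - \frac{903829}{270}$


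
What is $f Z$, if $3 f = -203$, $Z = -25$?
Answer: $\frac{5075}{3} \approx 1691.7$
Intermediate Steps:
$f = - \frac{203}{3}$ ($f = \frac{1}{3} \left(-203\right) = - \frac{203}{3} \approx -67.667$)
$f Z = \left(- \frac{203}{3}\right) \left(-25\right) = \frac{5075}{3}$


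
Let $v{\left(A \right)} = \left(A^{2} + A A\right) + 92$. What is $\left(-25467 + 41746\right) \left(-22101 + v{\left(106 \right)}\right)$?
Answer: $7537177$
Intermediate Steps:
$v{\left(A \right)} = 92 + 2 A^{2}$ ($v{\left(A \right)} = \left(A^{2} + A^{2}\right) + 92 = 2 A^{2} + 92 = 92 + 2 A^{2}$)
$\left(-25467 + 41746\right) \left(-22101 + v{\left(106 \right)}\right) = \left(-25467 + 41746\right) \left(-22101 + \left(92 + 2 \cdot 106^{2}\right)\right) = 16279 \left(-22101 + \left(92 + 2 \cdot 11236\right)\right) = 16279 \left(-22101 + \left(92 + 22472\right)\right) = 16279 \left(-22101 + 22564\right) = 16279 \cdot 463 = 7537177$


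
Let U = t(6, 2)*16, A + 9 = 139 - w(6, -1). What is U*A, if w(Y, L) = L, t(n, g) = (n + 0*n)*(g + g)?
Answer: 50304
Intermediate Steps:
t(n, g) = 2*g*n (t(n, g) = (n + 0)*(2*g) = n*(2*g) = 2*g*n)
A = 131 (A = -9 + (139 - 1*(-1)) = -9 + (139 + 1) = -9 + 140 = 131)
U = 384 (U = (2*2*6)*16 = 24*16 = 384)
U*A = 384*131 = 50304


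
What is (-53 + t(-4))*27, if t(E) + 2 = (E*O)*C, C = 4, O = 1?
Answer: -1917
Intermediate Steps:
t(E) = -2 + 4*E (t(E) = -2 + (E*1)*4 = -2 + E*4 = -2 + 4*E)
(-53 + t(-4))*27 = (-53 + (-2 + 4*(-4)))*27 = (-53 + (-2 - 16))*27 = (-53 - 18)*27 = -71*27 = -1917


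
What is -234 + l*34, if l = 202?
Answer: 6634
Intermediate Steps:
-234 + l*34 = -234 + 202*34 = -234 + 6868 = 6634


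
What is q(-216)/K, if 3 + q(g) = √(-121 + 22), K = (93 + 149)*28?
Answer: -3/6776 + 3*I*√11/6776 ≈ -0.00044274 + 0.0014684*I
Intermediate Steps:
K = 6776 (K = 242*28 = 6776)
q(g) = -3 + 3*I*√11 (q(g) = -3 + √(-121 + 22) = -3 + √(-99) = -3 + 3*I*√11)
q(-216)/K = (-3 + 3*I*√11)/6776 = (-3 + 3*I*√11)*(1/6776) = -3/6776 + 3*I*√11/6776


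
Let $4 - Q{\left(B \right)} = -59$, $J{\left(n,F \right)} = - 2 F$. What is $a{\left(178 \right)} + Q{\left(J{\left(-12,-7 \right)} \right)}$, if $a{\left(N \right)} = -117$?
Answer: $-54$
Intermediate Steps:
$Q{\left(B \right)} = 63$ ($Q{\left(B \right)} = 4 - -59 = 4 + 59 = 63$)
$a{\left(178 \right)} + Q{\left(J{\left(-12,-7 \right)} \right)} = -117 + 63 = -54$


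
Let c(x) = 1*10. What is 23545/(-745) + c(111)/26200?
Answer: -12337431/390380 ≈ -31.604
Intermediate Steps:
c(x) = 10
23545/(-745) + c(111)/26200 = 23545/(-745) + 10/26200 = 23545*(-1/745) + 10*(1/26200) = -4709/149 + 1/2620 = -12337431/390380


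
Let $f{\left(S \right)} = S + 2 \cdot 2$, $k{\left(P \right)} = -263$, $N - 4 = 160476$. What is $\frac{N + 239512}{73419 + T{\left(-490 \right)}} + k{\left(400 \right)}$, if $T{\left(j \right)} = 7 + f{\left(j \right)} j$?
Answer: $- \frac{40770933}{155783} \approx -261.72$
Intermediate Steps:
$N = 160480$ ($N = 4 + 160476 = 160480$)
$f{\left(S \right)} = 4 + S$ ($f{\left(S \right)} = S + 4 = 4 + S$)
$T{\left(j \right)} = 7 + j \left(4 + j\right)$ ($T{\left(j \right)} = 7 + \left(4 + j\right) j = 7 + j \left(4 + j\right)$)
$\frac{N + 239512}{73419 + T{\left(-490 \right)}} + k{\left(400 \right)} = \frac{160480 + 239512}{73419 - \left(-7 + 490 \left(4 - 490\right)\right)} - 263 = \frac{399992}{73419 + \left(7 - -238140\right)} - 263 = \frac{399992}{73419 + \left(7 + 238140\right)} - 263 = \frac{399992}{73419 + 238147} - 263 = \frac{399992}{311566} - 263 = 399992 \cdot \frac{1}{311566} - 263 = \frac{199996}{155783} - 263 = - \frac{40770933}{155783}$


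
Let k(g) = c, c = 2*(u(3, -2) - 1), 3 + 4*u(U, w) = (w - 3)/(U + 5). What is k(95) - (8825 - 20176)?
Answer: 181555/16 ≈ 11347.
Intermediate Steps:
u(U, w) = -¾ + (-3 + w)/(4*(5 + U)) (u(U, w) = -¾ + ((w - 3)/(U + 5))/4 = -¾ + ((-3 + w)/(5 + U))/4 = -¾ + (-3 + w)/(4*(5 + U)))
c = -61/16 (c = 2*((-18 - 2 - 3*3)/(4*(5 + 3)) - 1) = 2*((¼)*(-18 - 2 - 9)/8 - 1) = 2*((¼)*(⅛)*(-29) - 1) = 2*(-29/32 - 1) = 2*(-61/32) = -61/16 ≈ -3.8125)
k(g) = -61/16
k(95) - (8825 - 20176) = -61/16 - (8825 - 20176) = -61/16 - 1*(-11351) = -61/16 + 11351 = 181555/16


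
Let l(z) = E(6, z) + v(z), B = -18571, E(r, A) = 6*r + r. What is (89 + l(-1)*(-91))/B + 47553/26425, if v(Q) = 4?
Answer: 141624284/70105525 ≈ 2.0202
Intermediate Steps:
E(r, A) = 7*r
l(z) = 46 (l(z) = 7*6 + 4 = 42 + 4 = 46)
(89 + l(-1)*(-91))/B + 47553/26425 = (89 + 46*(-91))/(-18571) + 47553/26425 = (89 - 4186)*(-1/18571) + 47553*(1/26425) = -4097*(-1/18571) + 47553/26425 = 4097/18571 + 47553/26425 = 141624284/70105525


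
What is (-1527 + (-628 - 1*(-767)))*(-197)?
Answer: 273436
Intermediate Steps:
(-1527 + (-628 - 1*(-767)))*(-197) = (-1527 + (-628 + 767))*(-197) = (-1527 + 139)*(-197) = -1388*(-197) = 273436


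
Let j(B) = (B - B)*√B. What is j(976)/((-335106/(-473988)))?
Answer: 0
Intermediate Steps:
j(B) = 0 (j(B) = 0*√B = 0)
j(976)/((-335106/(-473988))) = 0/((-335106/(-473988))) = 0/((-335106*(-1/473988))) = 0/(55851/78998) = 0*(78998/55851) = 0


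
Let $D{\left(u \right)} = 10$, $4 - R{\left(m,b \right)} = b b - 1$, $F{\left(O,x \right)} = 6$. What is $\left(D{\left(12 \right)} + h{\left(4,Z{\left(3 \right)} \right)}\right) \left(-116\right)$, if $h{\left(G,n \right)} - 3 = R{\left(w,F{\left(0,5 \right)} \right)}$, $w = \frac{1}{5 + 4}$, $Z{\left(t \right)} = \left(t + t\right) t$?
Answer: $2088$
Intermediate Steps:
$Z{\left(t \right)} = 2 t^{2}$ ($Z{\left(t \right)} = 2 t t = 2 t^{2}$)
$w = \frac{1}{9} \approx 0.11111$
$R{\left(m,b \right)} = 5 - b^{2}$ ($R{\left(m,b \right)} = 4 - \left(b b - 1\right) = 4 - \left(b^{2} - 1\right) = 4 - \left(-1 + b^{2}\right) = 5 - b^{2}$)
$h{\left(G,n \right)} = -28$ ($h{\left(G,n \right)} = 3 + \left(5 - 6^{2}\right) = 3 + \left(5 - 36\right) = 3 - 31 = -28$)
$\left(D{\left(12 \right)} + h{\left(4,Z{\left(3 \right)} \right)}\right) \left(-116\right) = \left(10 - 28\right) \left(-116\right) = \left(-18\right) \left(-116\right) = 2088$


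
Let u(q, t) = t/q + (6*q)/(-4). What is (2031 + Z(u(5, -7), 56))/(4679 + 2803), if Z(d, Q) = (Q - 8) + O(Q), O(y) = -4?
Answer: 2075/7482 ≈ 0.27733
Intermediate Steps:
u(q, t) = -3*q/2 + t/q (u(q, t) = t/q + (6*q)*(-¼) = t/q - 3*q/2 = -3*q/2 + t/q)
Z(d, Q) = -12 + Q (Z(d, Q) = (Q - 8) - 4 = (-8 + Q) - 4 = -12 + Q)
(2031 + Z(u(5, -7), 56))/(4679 + 2803) = (2031 + (-12 + 56))/(4679 + 2803) = (2031 + 44)/7482 = 2075*(1/7482) = 2075/7482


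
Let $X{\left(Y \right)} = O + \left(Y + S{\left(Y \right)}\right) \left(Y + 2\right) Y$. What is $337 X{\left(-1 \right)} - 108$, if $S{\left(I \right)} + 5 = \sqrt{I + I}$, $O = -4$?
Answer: $566 - 337 i \sqrt{2} \approx 566.0 - 476.59 i$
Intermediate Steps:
$S{\left(I \right)} = -5 + \sqrt{2} \sqrt{I}$ ($S{\left(I \right)} = -5 + \sqrt{I + I} = -5 + \sqrt{2 I} = -5 + \sqrt{2} \sqrt{I}$)
$X{\left(Y \right)} = -4 + Y \left(2 + Y\right) \left(-5 + Y + \sqrt{2} \sqrt{Y}\right)$ ($X{\left(Y \right)} = -4 + \left(Y + \left(-5 + \sqrt{2} \sqrt{Y}\right)\right) \left(Y + 2\right) Y = -4 + \left(-5 + Y + \sqrt{2} \sqrt{Y}\right) \left(2 + Y\right) Y = -4 + \left(2 + Y\right) \left(-5 + Y + \sqrt{2} \sqrt{Y}\right) Y = -4 + Y \left(2 + Y\right) \left(-5 + Y + \sqrt{2} \sqrt{Y}\right)$)
$337 X{\left(-1 \right)} - 108 = 337 \left(-4 + \left(-1\right)^{3} - -10 - 3 \left(-1\right)^{2} + \sqrt{2} \left(-1\right)^{\frac{5}{2}} + 2 \sqrt{2} \left(-1\right)^{\frac{3}{2}}\right) - 108 = 337 \left(-4 - 1 + 10 - 3 + \sqrt{2} i + 2 \sqrt{2} \left(- i\right)\right) - 108 = 337 \left(-4 - 1 + 10 - 3 + i \sqrt{2} - 2 i \sqrt{2}\right) - 108 = 337 \left(2 - i \sqrt{2}\right) - 108 = \left(674 - 337 i \sqrt{2}\right) - 108 = 566 - 337 i \sqrt{2}$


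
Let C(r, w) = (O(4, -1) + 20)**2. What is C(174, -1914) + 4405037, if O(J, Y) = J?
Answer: 4405613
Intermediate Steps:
C(r, w) = 576 (C(r, w) = (4 + 20)**2 = 24**2 = 576)
C(174, -1914) + 4405037 = 576 + 4405037 = 4405613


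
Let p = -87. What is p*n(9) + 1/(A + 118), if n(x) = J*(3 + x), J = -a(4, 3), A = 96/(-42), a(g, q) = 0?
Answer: 7/810 ≈ 0.0086420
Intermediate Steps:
A = -16/7 (A = 96*(-1/42) = -16/7 ≈ -2.2857)
J = 0 (J = -1*0 = 0)
n(x) = 0 (n(x) = 0*(3 + x) = 0)
p*n(9) + 1/(A + 118) = -87*0 + 1/(-16/7 + 118) = 0 + 1/(810/7) = 0 + 7/810 = 7/810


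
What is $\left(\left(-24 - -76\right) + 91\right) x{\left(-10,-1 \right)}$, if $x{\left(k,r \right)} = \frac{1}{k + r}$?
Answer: $-13$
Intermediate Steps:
$\left(\left(-24 - -76\right) + 91\right) x{\left(-10,-1 \right)} = \frac{\left(-24 - -76\right) + 91}{-10 - 1} = \frac{\left(-24 + 76\right) + 91}{-11} = \left(52 + 91\right) \left(- \frac{1}{11}\right) = 143 \left(- \frac{1}{11}\right) = -13$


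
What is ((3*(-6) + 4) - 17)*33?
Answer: -1023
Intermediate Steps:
((3*(-6) + 4) - 17)*33 = ((-18 + 4) - 17)*33 = (-14 - 17)*33 = -31*33 = -1023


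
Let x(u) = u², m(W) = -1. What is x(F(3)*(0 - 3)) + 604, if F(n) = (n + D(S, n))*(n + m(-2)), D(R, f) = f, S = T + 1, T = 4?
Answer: 1900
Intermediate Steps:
S = 5 (S = 4 + 1 = 5)
F(n) = 2*n*(-1 + n) (F(n) = (n + n)*(n - 1) = (2*n)*(-1 + n) = 2*n*(-1 + n))
x(F(3)*(0 - 3)) + 604 = ((2*3*(-1 + 3))*(0 - 3))² + 604 = ((2*3*2)*(-3))² + 604 = (12*(-3))² + 604 = (-36)² + 604 = 1296 + 604 = 1900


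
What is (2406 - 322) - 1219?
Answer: 865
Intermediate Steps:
(2406 - 322) - 1219 = 2084 - 1219 = 865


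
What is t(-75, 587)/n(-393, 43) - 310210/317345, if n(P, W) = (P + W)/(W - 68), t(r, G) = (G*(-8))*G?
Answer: -12496890534/63469 ≈ -1.9690e+5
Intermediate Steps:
t(r, G) = -8*G² (t(r, G) = (-8*G)*G = -8*G²)
n(P, W) = (P + W)/(-68 + W)
t(-75, 587)/n(-393, 43) - 310210/317345 = (-8*587²)/(((-393 + 43)/(-68 + 43))) - 310210/317345 = (-8*344569)/((-350/(-25))) - 310210*1/317345 = -2756552/((-1/25*(-350))) - 62042/63469 = -2756552/14 - 62042/63469 = -2756552*1/14 - 62042/63469 = -1378276/7 - 62042/63469 = -12496890534/63469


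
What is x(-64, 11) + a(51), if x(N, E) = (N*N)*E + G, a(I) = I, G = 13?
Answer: 45120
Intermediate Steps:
x(N, E) = 13 + E*N**2 (x(N, E) = (N*N)*E + 13 = N**2*E + 13 = E*N**2 + 13 = 13 + E*N**2)
x(-64, 11) + a(51) = (13 + 11*(-64)**2) + 51 = (13 + 11*4096) + 51 = (13 + 45056) + 51 = 45069 + 51 = 45120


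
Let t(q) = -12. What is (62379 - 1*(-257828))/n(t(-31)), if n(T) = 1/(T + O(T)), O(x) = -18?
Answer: -9606210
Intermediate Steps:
n(T) = 1/(-18 + T) (n(T) = 1/(T - 18) = 1/(-18 + T))
(62379 - 1*(-257828))/n(t(-31)) = (62379 - 1*(-257828))/(1/(-18 - 12)) = (62379 + 257828)/(1/(-30)) = 320207/(-1/30) = 320207*(-30) = -9606210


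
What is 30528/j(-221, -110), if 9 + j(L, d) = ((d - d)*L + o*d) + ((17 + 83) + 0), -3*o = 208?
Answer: 91584/23153 ≈ 3.9556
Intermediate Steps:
o = -208/3 (o = -1/3*208 = -208/3 ≈ -69.333)
j(L, d) = 91 - 208*d/3 (j(L, d) = -9 + (((d - d)*L - 208*d/3) + ((17 + 83) + 0)) = -9 + ((0*L - 208*d/3) + (100 + 0)) = -9 + ((0 - 208*d/3) + 100) = -9 + (-208*d/3 + 100) = -9 + (100 - 208*d/3) = 91 - 208*d/3)
30528/j(-221, -110) = 30528/(91 - 208/3*(-110)) = 30528/(91 + 22880/3) = 30528/(23153/3) = 30528*(3/23153) = 91584/23153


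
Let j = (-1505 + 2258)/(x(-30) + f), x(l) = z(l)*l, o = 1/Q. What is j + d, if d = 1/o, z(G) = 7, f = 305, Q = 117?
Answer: 11868/95 ≈ 124.93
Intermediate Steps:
o = 1/117 ≈ 0.0085470
d = 117 (d = 1/(1/117) = 117)
x(l) = 7*l
j = 753/95 (j = (-1505 + 2258)/(7*(-30) + 305) = 753/(-210 + 305) = 753/95 ≈ 7.9263)
j + d = 753/95 + 117 = 11868/95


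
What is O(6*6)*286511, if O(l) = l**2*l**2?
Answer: 481228459776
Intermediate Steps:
O(l) = l**4
O(6*6)*286511 = (6*6)**4*286511 = 36**4*286511 = 1679616*286511 = 481228459776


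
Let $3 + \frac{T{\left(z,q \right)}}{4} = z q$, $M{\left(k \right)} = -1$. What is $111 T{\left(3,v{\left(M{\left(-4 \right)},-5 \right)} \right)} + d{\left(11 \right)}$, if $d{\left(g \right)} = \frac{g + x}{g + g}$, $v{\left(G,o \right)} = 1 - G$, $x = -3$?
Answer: $\frac{14656}{11} \approx 1332.4$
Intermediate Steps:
$d{\left(g \right)} = \frac{-3 + g}{2 g}$ ($d{\left(g \right)} = \frac{g - 3}{g + g} = \frac{-3 + g}{2 g}$)
$T{\left(z,q \right)} = -12 + 4 q z$ ($T{\left(z,q \right)} = -12 + 4 z q = -12 + 4 q z$)
$111 T{\left(3,v{\left(M{\left(-4 \right)},-5 \right)} \right)} + d{\left(11 \right)} = 111 \left(-12 + 4 \left(1 - -1\right) 3\right) + \frac{-3 + 11}{2 \cdot 11} = 111 \left(-12 + 4 \left(1 + 1\right) 3\right) + \frac{1}{2} \cdot \frac{1}{11} \cdot 8 = 111 \left(-12 + 4 \cdot 2 \cdot 3\right) + \frac{4}{11} = 111 \left(-12 + 24\right) + \frac{4}{11} = 111 \cdot 12 + \frac{4}{11} = 1332 + \frac{4}{11} = \frac{14656}{11}$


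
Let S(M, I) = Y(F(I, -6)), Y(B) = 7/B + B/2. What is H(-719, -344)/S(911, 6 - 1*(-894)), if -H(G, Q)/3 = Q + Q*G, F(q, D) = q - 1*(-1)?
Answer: -445079584/270605 ≈ -1644.8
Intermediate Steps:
F(q, D) = 1 + q (F(q, D) = q + 1 = 1 + q)
Y(B) = B/2 + 7/B (Y(B) = 7/B + B*(1/2) = 7/B + B/2 = B/2 + 7/B)
S(M, I) = 1/2 + I/2 + 7/(1 + I) (S(M, I) = (1 + I)/2 + 7/(1 + I) = (1/2 + I/2) + 7/(1 + I) = 1/2 + I/2 + 7/(1 + I))
H(G, Q) = -3*Q - 3*G*Q (H(G, Q) = -3*(Q + Q*G) = -3*(Q + G*Q) = -3*Q - 3*G*Q)
H(-719, -344)/S(911, 6 - 1*(-894)) = (-3*(-344)*(1 - 719))/(((14 + (1 + (6 - 1*(-894)))**2)/(2*(1 + (6 - 1*(-894)))))) = (-3*(-344)*(-718))/(((14 + (1 + (6 + 894))**2)/(2*(1 + (6 + 894))))) = -740976*2*(1 + 900)/(14 + (1 + 900)**2) = -740976*1802/(14 + 901**2) = -740976*1802/(14 + 811801) = -740976/((1/2)*(1/901)*811815) = -740976/811815/1802 = -740976*1802/811815 = -445079584/270605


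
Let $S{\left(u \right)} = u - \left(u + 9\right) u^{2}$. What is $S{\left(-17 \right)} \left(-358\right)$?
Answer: $-821610$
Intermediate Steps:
$S{\left(u \right)} = u - u^{2} \left(9 + u\right)$ ($S{\left(u \right)} = u - \left(9 + u\right) u^{2} = u - u^{2} \left(9 + u\right)$)
$S{\left(-17 \right)} \left(-358\right) = - 17 \left(1 - \left(-17\right)^{2} - -153\right) \left(-358\right) = - 17 \left(1 - 289 + 153\right) \left(-358\right) = \left(-17\right) \left(-135\right) \left(-358\right) = 2295 \left(-358\right) = -821610$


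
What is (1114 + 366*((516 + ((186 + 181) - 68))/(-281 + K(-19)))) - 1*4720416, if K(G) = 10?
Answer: -1279229132/271 ≈ -4.7204e+6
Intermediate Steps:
(1114 + 366*((516 + ((186 + 181) - 68))/(-281 + K(-19)))) - 1*4720416 = (1114 + 366*((516 + ((186 + 181) - 68))/(-281 + 10))) - 1*4720416 = (1114 + 366*((516 + (367 - 68))/(-271))) - 4720416 = (1114 + 366*((516 + 299)*(-1/271))) - 4720416 = (1114 + 366*(815*(-1/271))) - 4720416 = (1114 + 366*(-815/271)) - 4720416 = (1114 - 298290/271) - 4720416 = 3604/271 - 4720416 = -1279229132/271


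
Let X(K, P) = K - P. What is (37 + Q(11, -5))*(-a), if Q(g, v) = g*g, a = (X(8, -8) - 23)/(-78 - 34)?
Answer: -79/8 ≈ -9.8750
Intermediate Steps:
a = 1/16 (a = ((8 - 1*(-8)) - 23)/(-78 - 34) = ((8 + 8) - 23)/(-112) = (16 - 23)*(-1/112) = -7*(-1/112) = 1/16 ≈ 0.062500)
Q(g, v) = g²
(37 + Q(11, -5))*(-a) = (37 + 11²)*(-1*1/16) = (37 + 121)*(-1/16) = 158*(-1/16) = -79/8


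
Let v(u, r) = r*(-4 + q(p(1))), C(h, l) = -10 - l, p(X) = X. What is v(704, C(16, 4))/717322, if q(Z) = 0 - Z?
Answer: 35/358661 ≈ 9.7585e-5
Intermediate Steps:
q(Z) = -Z
v(u, r) = -5*r (v(u, r) = r*(-4 - 1*1) = r*(-4 - 1) = r*(-5) = -5*r)
v(704, C(16, 4))/717322 = -5*(-10 - 1*4)/717322 = -5*(-10 - 4)*(1/717322) = -5*(-14)*(1/717322) = 70*(1/717322) = 35/358661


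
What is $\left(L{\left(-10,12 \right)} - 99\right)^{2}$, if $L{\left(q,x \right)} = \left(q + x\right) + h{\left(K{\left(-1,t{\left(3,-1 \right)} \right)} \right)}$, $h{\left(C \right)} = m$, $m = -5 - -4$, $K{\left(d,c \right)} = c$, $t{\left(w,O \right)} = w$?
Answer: $9604$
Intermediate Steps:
$m = -1$ ($m = -5 + 4 = -1$)
$h{\left(C \right)} = -1$
$L{\left(q,x \right)} = -1 + q + x$ ($L{\left(q,x \right)} = \left(q + x\right) - 1 = -1 + q + x$)
$\left(L{\left(-10,12 \right)} - 99\right)^{2} = \left(\left(-1 - 10 + 12\right) - 99\right)^{2} = \left(1 - 99\right)^{2} = \left(-98\right)^{2} = 9604$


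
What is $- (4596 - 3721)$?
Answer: $-875$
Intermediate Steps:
$- (4596 - 3721) = \left(-1\right) 875 = -875$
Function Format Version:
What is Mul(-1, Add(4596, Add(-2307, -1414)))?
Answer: -875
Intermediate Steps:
Mul(-1, Add(4596, Add(-2307, -1414))) = Mul(-1, Add(4596, -3721)) = Mul(-1, 875) = -875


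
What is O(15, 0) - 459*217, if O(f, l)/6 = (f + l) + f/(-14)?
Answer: -696636/7 ≈ -99519.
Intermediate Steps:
O(f, l) = 6*l + 39*f/7 (O(f, l) = 6*((f + l) + f/(-14)) = 6*((f + l) + f*(-1/14)) = 6*((f + l) - f/14) = 6*(l + 13*f/14) = 6*l + 39*f/7)
O(15, 0) - 459*217 = (6*0 + (39/7)*15) - 459*217 = (0 + 585/7) - 99603 = 585/7 - 99603 = -696636/7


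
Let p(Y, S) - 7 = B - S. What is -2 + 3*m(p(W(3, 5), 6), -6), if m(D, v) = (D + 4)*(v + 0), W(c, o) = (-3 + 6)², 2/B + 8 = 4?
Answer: -83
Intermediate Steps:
B = -½ (B = 2/(-8 + 4) = 2/(-4) = 2*(-¼) = -½ ≈ -0.50000)
W(c, o) = 9 (W(c, o) = 3² = 9)
p(Y, S) = 13/2 - S (p(Y, S) = 7 + (-½ - S) = 13/2 - S)
m(D, v) = v*(4 + D) (m(D, v) = (4 + D)*v = v*(4 + D))
-2 + 3*m(p(W(3, 5), 6), -6) = -2 + 3*(-6*(4 + (13/2 - 1*6))) = -2 + 3*(-6*(4 + (13/2 - 6))) = -2 + 3*(-6*(4 + ½)) = -2 + 3*(-6*9/2) = -2 + 3*(-27) = -2 - 81 = -83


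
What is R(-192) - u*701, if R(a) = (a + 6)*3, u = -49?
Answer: 33791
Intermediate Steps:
R(a) = 18 + 3*a (R(a) = (6 + a)*3 = 18 + 3*a)
R(-192) - u*701 = (18 + 3*(-192)) - (-49)*701 = (18 - 576) - 1*(-34349) = -558 + 34349 = 33791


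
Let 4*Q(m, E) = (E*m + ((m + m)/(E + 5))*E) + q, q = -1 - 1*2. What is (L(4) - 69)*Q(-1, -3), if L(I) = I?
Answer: -195/4 ≈ -48.750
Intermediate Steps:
q = -3 (q = -1 - 2 = -3)
Q(m, E) = -¾ + E*m/4 + E*m/(2*(5 + E)) (Q(m, E) = ((E*m + ((m + m)/(E + 5))*E) - 3)/4 = ((E*m + ((2*m)/(5 + E))*E) - 3)/4 = ((E*m + (2*m/(5 + E))*E) - 3)/4 = ((E*m + 2*E*m/(5 + E)) - 3)/4 = (-3 + E*m + 2*E*m/(5 + E))/4 = -¾ + E*m/4 + E*m/(2*(5 + E)))
(L(4) - 69)*Q(-1, -3) = (4 - 69)*((-15 - 3*(-3) - 1*(-3)² + 7*(-3)*(-1))/(4*(5 - 3))) = -65*(-15 + 9 - 1*9 + 21)/(4*2) = -65*(-15 + 9 - 9 + 21)/(4*2) = -65*6/(4*2) = -65*¾ = -195/4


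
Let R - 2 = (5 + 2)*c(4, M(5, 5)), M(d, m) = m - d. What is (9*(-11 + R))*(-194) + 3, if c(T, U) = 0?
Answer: 15717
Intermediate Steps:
R = 2 (R = 2 + (5 + 2)*0 = 2 + 7*0 = 2 + 0 = 2)
(9*(-11 + R))*(-194) + 3 = (9*(-11 + 2))*(-194) + 3 = (9*(-9))*(-194) + 3 = -81*(-194) + 3 = 15714 + 3 = 15717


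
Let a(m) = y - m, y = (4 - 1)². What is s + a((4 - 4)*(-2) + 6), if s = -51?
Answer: -48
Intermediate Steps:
y = 9 (y = 3² = 9)
a(m) = 9 - m
s + a((4 - 4)*(-2) + 6) = -51 + (9 - ((4 - 4)*(-2) + 6)) = -51 + (9 - (0*(-2) + 6)) = -51 + (9 - (0 + 6)) = -51 + (9 - 1*6) = -51 + (9 - 6) = -51 + 3 = -48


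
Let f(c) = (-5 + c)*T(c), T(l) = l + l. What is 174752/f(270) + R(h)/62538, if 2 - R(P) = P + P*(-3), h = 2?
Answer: 455395799/372882825 ≈ 1.2213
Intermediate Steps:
T(l) = 2*l
f(c) = 2*c*(-5 + c) (f(c) = (-5 + c)*(2*c) = 2*c*(-5 + c))
R(P) = 2 + 2*P (R(P) = 2 - (P + P*(-3)) = 2 - (P - 3*P) = 2 - (-2)*P = 2 + 2*P)
174752/f(270) + R(h)/62538 = 174752/((2*270*(-5 + 270))) + (2 + 2*2)/62538 = 174752/((2*270*265)) + (2 + 4)*(1/62538) = 174752/143100 + 6*(1/62538) = 174752*(1/143100) + 1/10423 = 43688/35775 + 1/10423 = 455395799/372882825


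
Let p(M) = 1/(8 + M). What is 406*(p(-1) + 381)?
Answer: 154744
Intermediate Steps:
406*(p(-1) + 381) = 406*(1/(8 - 1) + 381) = 406*(1/7 + 381) = 406*(2668/7) = 154744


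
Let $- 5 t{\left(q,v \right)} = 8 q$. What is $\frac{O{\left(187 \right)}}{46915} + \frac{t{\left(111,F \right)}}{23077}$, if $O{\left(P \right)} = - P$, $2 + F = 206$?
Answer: $- \frac{1149773}{98423405} \approx -0.011682$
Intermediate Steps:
$F = 204$ ($F = -2 + 206 = 204$)
$t{\left(q,v \right)} = - \frac{8 q}{5}$
$\frac{O{\left(187 \right)}}{46915} + \frac{t{\left(111,F \right)}}{23077} = \frac{\left(-1\right) 187}{46915} + \frac{\left(- \frac{8}{5}\right) 111}{23077} = \left(-187\right) \frac{1}{46915} - \frac{888}{115385} = - \frac{17}{4265} - \frac{888}{115385} = - \frac{1149773}{98423405}$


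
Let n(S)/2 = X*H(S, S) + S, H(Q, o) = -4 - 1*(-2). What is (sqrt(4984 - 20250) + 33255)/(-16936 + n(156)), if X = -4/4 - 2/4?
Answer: -33255/16618 - I*sqrt(15266)/16618 ≈ -2.0011 - 0.007435*I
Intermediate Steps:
H(Q, o) = -2 (H(Q, o) = -4 + 2 = -2)
X = -3/2 (X = -4*1/4 - 2*1/4 = -1 - 1/2 = -3/2 ≈ -1.5000)
n(S) = 6 + 2*S (n(S) = 2*(-3/2*(-2) + S) = 2*(3 + S) = 6 + 2*S)
(sqrt(4984 - 20250) + 33255)/(-16936 + n(156)) = (sqrt(4984 - 20250) + 33255)/(-16936 + (6 + 2*156)) = (sqrt(-15266) + 33255)/(-16936 + (6 + 312)) = (I*sqrt(15266) + 33255)/(-16936 + 318) = (33255 + I*sqrt(15266))/(-16618) = (33255 + I*sqrt(15266))*(-1/16618) = -33255/16618 - I*sqrt(15266)/16618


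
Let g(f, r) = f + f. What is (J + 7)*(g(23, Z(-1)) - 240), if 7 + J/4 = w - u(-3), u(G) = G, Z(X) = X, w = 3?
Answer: -582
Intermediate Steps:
g(f, r) = 2*f
J = -4 (J = -28 + 4*(3 - 1*(-3)) = -28 + 4*(3 + 3) = -28 + 4*6 = -28 + 24 = -4)
(J + 7)*(g(23, Z(-1)) - 240) = (-4 + 7)*(2*23 - 240) = 3*(46 - 240) = 3*(-194) = -582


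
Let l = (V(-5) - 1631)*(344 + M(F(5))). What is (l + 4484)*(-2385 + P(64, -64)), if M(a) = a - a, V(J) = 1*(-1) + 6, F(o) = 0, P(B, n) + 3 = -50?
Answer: 1352748680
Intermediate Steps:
P(B, n) = -53 (P(B, n) = -3 - 50 = -53)
V(J) = 5 (V(J) = -1 + 6 = 5)
M(a) = 0
l = -559344 (l = (5 - 1631)*(344 + 0) = -1626*344 = -559344)
(l + 4484)*(-2385 + P(64, -64)) = (-559344 + 4484)*(-2385 - 53) = -554860*(-2438) = 1352748680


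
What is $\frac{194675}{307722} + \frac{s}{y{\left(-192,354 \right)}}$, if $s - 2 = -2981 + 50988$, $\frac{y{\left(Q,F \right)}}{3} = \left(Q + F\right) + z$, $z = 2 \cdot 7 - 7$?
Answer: $\frac{381336557}{4000386} \approx 95.325$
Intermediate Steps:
$z = 7$ ($z = 14 - 7 = 7$)
$y{\left(Q,F \right)} = 21 + 3 F + 3 Q$ ($y{\left(Q,F \right)} = 3 \left(\left(Q + F\right) + 7\right) = 3 \left(\left(F + Q\right) + 7\right) = 3 \left(7 + F + Q\right) = 21 + 3 F + 3 Q$)
$s = 48009$ ($s = 2 + \left(-2981 + 50988\right) = 2 + 48007 = 48009$)
$\frac{194675}{307722} + \frac{s}{y{\left(-192,354 \right)}} = \frac{194675}{307722} + \frac{48009}{21 + 3 \cdot 354 + 3 \left(-192\right)} = 194675 \cdot \frac{1}{307722} + \frac{48009}{21 + 1062 - 576} = \frac{194675}{307722} + \frac{48009}{507} = \frac{194675}{307722} + 48009 \cdot \frac{1}{507} = \frac{194675}{307722} + \frac{1231}{13} = \frac{381336557}{4000386}$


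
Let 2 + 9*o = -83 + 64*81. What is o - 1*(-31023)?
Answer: 284306/9 ≈ 31590.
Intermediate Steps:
o = 5099/9 (o = -2/9 + (-83 + 64*81)/9 = -2/9 + (-83 + 5184)/9 = -2/9 + (⅑)*5101 = -2/9 + 5101/9 = 5099/9 ≈ 566.56)
o - 1*(-31023) = 5099/9 - 1*(-31023) = 5099/9 + 31023 = 284306/9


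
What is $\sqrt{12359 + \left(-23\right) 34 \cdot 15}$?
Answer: $\sqrt{629} \approx 25.08$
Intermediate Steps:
$\sqrt{12359 + \left(-23\right) 34 \cdot 15} = \sqrt{12359 - 11730} = \sqrt{629}$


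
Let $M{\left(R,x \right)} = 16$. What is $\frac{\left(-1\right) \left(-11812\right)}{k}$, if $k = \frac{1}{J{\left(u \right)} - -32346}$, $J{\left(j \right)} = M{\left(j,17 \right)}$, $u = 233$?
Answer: $382259944$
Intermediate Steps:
$J{\left(j \right)} = 16$
$k = \frac{1}{32362}$ ($k = \frac{1}{16 - -32346} = \frac{1}{16 + 32346} = \frac{1}{32362} \approx 3.09 \cdot 10^{-5}$)
$\frac{\left(-1\right) \left(-11812\right)}{k} = \left(-1\right) \left(-11812\right) \frac{1}{\frac{1}{32362}} = 11812 \cdot 32362 = 382259944$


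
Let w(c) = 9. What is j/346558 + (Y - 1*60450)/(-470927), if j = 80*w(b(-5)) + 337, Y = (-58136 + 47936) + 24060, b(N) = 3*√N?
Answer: 16643907059/163203519266 ≈ 0.10198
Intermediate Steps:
Y = 13860 (Y = -10200 + 24060 = 13860)
j = 1057 (j = 80*9 + 337 = 720 + 337 = 1057)
j/346558 + (Y - 1*60450)/(-470927) = 1057/346558 + (13860 - 1*60450)/(-470927) = 1057*(1/346558) + (13860 - 60450)*(-1/470927) = 1057/346558 - 46590*(-1/470927) = 1057/346558 + 46590/470927 = 16643907059/163203519266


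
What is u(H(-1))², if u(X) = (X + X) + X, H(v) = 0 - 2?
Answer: 36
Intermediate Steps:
H(v) = -2
u(X) = 3*X (u(X) = 2*X + X = 3*X)
u(H(-1))² = (3*(-2))² = (-6)² = 36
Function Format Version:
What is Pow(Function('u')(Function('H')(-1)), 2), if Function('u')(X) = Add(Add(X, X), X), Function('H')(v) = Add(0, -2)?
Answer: 36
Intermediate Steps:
Function('H')(v) = -2
Function('u')(X) = Mul(3, X) (Function('u')(X) = Add(Mul(2, X), X) = Mul(3, X))
Pow(Function('u')(Function('H')(-1)), 2) = Pow(Mul(3, -2), 2) = Pow(-6, 2) = 36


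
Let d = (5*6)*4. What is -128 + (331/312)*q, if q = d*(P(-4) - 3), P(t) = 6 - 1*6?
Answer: -6629/13 ≈ -509.92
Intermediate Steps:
P(t) = 0 (P(t) = 6 - 6 = 0)
d = 120 (d = 30*4 = 120)
q = -360 (q = 120*(0 - 3) = 120*(-3) = -360)
-128 + (331/312)*q = -128 + (331/312)*(-360) = -128 - 4965/13 = -6629/13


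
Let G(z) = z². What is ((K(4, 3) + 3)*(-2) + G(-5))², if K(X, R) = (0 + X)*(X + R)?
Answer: 1369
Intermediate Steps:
K(X, R) = X*(R + X)
((K(4, 3) + 3)*(-2) + G(-5))² = ((4*(3 + 4) + 3)*(-2) + (-5)²)² = ((4*7 + 3)*(-2) + 25)² = ((28 + 3)*(-2) + 25)² = (31*(-2) + 25)² = (-62 + 25)² = (-37)² = 1369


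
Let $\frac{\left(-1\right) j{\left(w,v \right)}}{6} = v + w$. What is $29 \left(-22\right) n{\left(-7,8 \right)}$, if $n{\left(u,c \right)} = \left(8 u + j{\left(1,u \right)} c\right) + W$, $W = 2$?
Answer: $-149292$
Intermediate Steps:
$j{\left(w,v \right)} = - 6 v - 6 w$ ($j{\left(w,v \right)} = - 6 \left(v + w\right) = - 6 v - 6 w$)
$n{\left(u,c \right)} = 2 + 8 u + c \left(-6 - 6 u\right)$ ($n{\left(u,c \right)} = \left(8 u + \left(- 6 u - 6\right) c\right) + 2 = \left(8 u + \left(-6 - 6 u\right) c\right) + 2 = \left(8 u + c \left(-6 - 6 u\right)\right) + 2 = 2 + 8 u + c \left(-6 - 6 u\right)$)
$29 \left(-22\right) n{\left(-7,8 \right)} = 29 \left(-22\right) \left(2 + 8 \left(-7\right) - 48 \left(1 - 7\right)\right) = - 638 \left(2 - 56 - 48 \left(-6\right)\right) = - 638 \left(2 - 56 + 288\right) = \left(-638\right) 234 = -149292$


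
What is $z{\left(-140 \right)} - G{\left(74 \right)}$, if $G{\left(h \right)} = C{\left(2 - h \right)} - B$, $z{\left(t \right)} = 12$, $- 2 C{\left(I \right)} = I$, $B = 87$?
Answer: $63$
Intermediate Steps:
$C{\left(I \right)} = - \frac{I}{2}$
$G{\left(h \right)} = -88 + \frac{h}{2}$ ($G{\left(h \right)} = - \frac{2 - h}{2} - 87 = \left(-1 + \frac{h}{2}\right) - 87 = -88 + \frac{h}{2}$)
$z{\left(-140 \right)} - G{\left(74 \right)} = 12 - \left(-88 + \frac{1}{2} \cdot 74\right) = 12 - \left(-88 + 37\right) = 12 - -51 = 12 + 51 = 63$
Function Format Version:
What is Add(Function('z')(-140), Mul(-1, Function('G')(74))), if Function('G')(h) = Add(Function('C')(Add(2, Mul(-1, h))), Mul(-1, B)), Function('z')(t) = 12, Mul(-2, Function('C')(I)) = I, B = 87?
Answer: 63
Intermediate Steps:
Function('C')(I) = Mul(Rational(-1, 2), I)
Function('G')(h) = Add(-88, Mul(Rational(1, 2), h)) (Function('G')(h) = Add(Mul(Rational(-1, 2), Add(2, Mul(-1, h))), Mul(-1, 87)) = Add(Add(-1, Mul(Rational(1, 2), h)), -87) = Add(-88, Mul(Rational(1, 2), h)))
Add(Function('z')(-140), Mul(-1, Function('G')(74))) = Add(12, Mul(-1, Add(-88, Mul(Rational(1, 2), 74)))) = Add(12, Mul(-1, Add(-88, 37))) = Add(12, Mul(-1, -51)) = Add(12, 51) = 63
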